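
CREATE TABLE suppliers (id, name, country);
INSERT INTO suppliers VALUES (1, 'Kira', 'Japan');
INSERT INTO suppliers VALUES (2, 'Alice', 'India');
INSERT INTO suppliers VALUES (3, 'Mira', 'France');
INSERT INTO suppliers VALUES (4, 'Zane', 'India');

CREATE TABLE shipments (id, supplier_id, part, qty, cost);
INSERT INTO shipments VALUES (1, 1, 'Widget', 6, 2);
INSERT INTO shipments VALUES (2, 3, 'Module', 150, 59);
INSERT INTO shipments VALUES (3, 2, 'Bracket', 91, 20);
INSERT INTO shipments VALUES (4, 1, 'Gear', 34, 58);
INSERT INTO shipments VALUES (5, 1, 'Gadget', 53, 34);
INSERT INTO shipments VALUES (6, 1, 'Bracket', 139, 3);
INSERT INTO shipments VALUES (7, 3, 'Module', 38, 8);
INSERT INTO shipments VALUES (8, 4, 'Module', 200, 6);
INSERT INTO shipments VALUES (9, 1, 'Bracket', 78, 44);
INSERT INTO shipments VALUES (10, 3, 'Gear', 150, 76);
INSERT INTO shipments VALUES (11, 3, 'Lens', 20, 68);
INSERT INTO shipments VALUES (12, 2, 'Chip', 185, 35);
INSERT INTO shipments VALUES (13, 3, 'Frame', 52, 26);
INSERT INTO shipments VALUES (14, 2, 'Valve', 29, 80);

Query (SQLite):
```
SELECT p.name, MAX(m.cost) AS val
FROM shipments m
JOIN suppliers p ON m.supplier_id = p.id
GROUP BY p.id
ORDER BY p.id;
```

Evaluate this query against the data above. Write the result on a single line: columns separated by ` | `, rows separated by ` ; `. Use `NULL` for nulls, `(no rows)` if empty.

Kira | 58 ; Alice | 80 ; Mira | 76 ; Zane | 6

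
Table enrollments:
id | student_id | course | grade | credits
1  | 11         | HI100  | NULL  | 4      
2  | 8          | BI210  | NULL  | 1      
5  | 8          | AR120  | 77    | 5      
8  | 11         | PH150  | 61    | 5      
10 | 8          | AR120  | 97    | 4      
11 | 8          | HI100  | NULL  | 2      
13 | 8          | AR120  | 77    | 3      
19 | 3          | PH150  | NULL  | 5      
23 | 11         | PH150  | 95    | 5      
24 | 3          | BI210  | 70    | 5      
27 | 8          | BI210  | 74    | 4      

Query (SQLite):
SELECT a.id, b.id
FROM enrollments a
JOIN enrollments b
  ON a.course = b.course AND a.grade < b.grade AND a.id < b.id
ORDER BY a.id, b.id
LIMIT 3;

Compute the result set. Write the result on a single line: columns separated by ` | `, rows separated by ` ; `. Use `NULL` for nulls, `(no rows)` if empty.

Pairs (a,b) with same course, a.grade < b.grade, a.id < b.id.
course groups: AR120:{5,10,13} BI210:{2,24,27} HI100:{1,11} PH150:{8,19,23}
Ordered by (a.id, b.id); first 3.

5 | 10 ; 8 | 23 ; 24 | 27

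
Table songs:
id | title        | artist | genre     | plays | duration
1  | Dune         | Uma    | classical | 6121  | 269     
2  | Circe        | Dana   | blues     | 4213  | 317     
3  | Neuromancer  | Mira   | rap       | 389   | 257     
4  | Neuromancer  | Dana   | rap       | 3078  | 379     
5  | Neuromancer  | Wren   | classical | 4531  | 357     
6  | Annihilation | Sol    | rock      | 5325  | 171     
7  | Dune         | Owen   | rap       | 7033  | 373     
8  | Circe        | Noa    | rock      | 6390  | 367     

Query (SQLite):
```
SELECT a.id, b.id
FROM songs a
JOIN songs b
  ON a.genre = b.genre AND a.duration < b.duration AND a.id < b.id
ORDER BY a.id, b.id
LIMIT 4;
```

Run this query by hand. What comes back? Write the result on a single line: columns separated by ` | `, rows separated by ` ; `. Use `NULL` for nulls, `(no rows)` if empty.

1 | 5 ; 3 | 4 ; 3 | 7 ; 6 | 8

Pairs (a,b) with same genre, a.duration < b.duration, a.id < b.id.
genre groups: blues:{2} classical:{1,5} rap:{3,4,7} rock:{6,8}
Ordered by (a.id, b.id); first 4.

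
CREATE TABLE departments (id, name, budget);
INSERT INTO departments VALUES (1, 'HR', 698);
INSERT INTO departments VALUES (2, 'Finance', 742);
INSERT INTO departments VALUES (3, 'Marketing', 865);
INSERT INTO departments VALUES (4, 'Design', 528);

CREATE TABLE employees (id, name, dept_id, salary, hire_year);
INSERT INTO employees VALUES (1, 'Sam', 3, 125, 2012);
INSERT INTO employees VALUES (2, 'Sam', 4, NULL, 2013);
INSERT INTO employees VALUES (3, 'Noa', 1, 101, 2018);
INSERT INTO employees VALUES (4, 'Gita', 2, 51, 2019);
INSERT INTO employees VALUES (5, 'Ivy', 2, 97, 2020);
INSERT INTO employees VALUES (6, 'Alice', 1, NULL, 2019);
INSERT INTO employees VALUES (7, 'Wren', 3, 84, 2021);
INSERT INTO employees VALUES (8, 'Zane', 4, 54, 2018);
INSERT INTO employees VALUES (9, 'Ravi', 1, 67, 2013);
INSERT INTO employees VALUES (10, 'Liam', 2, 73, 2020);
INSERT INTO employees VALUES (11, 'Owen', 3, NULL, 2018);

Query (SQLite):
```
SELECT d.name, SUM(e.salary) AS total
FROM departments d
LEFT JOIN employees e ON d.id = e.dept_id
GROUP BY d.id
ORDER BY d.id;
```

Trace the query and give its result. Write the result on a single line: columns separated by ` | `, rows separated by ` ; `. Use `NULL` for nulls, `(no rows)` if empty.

LEFT JOIN keeps every departments row; unmatched ones get NULL for employees columns.
Group by departments.id and compute SUM(e.salary). SUM over an all-NULL group is NULL.
  1: ids {3, 6, 9} → SUM(e.salary)=168
  2: ids {4, 5, 10} → SUM(e.salary)=221
  3: ids {1, 7, 11} → SUM(e.salary)=209
  4: ids {2, 8} → SUM(e.salary)=54

HR | 168 ; Finance | 221 ; Marketing | 209 ; Design | 54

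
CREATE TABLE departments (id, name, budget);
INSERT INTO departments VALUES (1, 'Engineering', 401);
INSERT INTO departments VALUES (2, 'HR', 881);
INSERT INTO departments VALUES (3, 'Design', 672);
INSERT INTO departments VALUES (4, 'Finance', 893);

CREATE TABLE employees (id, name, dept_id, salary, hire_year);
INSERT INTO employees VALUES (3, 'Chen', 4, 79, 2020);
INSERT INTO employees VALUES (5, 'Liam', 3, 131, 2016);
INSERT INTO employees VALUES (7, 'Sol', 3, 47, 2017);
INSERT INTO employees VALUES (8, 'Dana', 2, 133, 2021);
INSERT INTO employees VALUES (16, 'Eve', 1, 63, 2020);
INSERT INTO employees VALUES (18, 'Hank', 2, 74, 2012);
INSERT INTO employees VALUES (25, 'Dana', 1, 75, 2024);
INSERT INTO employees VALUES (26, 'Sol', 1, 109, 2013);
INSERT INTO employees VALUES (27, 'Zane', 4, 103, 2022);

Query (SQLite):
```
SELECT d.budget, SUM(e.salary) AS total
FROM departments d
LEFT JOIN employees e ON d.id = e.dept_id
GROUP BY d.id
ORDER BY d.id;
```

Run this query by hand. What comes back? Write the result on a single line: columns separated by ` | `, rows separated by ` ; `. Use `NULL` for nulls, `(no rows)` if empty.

401 | 247 ; 881 | 207 ; 672 | 178 ; 893 | 182

LEFT JOIN keeps every departments row; unmatched ones get NULL for employees columns.
Group by departments.id and compute SUM(e.salary). SUM over an all-NULL group is NULL.
  1: ids {16, 25, 26} → SUM(e.salary)=247
  2: ids {8, 18} → SUM(e.salary)=207
  3: ids {5, 7} → SUM(e.salary)=178
  4: ids {3, 27} → SUM(e.salary)=182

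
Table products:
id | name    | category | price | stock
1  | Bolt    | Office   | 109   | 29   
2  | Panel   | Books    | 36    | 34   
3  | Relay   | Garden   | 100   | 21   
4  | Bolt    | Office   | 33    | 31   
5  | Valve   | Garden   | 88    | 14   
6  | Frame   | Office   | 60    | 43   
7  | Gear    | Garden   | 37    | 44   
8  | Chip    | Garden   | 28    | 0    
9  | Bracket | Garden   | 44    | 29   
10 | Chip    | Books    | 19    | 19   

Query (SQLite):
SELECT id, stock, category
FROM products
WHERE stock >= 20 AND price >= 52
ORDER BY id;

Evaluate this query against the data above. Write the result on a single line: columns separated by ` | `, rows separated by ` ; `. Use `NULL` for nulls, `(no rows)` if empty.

1 | 29 | Office ; 3 | 21 | Garden ; 6 | 43 | Office

stock >= 20: ids {1, 2, 3, 4, 6, 7, 9}
price >= 52: ids {1, 3, 5, 6}
Combine with AND.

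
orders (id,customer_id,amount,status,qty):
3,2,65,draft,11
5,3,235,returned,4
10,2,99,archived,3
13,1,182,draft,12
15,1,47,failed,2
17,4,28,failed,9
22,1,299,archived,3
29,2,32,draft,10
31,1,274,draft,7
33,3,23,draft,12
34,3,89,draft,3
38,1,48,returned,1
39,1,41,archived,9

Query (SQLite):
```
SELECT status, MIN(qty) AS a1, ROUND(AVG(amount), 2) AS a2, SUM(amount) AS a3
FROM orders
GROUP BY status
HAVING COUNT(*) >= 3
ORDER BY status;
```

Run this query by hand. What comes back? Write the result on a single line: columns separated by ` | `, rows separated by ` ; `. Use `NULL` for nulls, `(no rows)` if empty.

archived | 3 | 146.33 | 439 ; draft | 3 | 110.83 | 665

Group orders by status.
Per group compute: MIN(qty), ROUND(AVG(amount), 2), SUM(amount).
HAVING: drop groups with fewer than 3 rows.
  archived: ids {10, 22, 39} → MIN(qty)=3, ROUND(AVG(amount), 2)=146.33, SUM(amount)=439
  draft: ids {3, 13, 29, 31, 33, 34} → MIN(qty)=3, ROUND(AVG(amount), 2)=110.83, SUM(amount)=665
  failed: ids {15, 17} → MIN(qty)=2, ROUND(AVG(amount), 2)=37.5, SUM(amount)=75
  returned: ids {5, 38} → MIN(qty)=1, ROUND(AVG(amount), 2)=141.5, SUM(amount)=283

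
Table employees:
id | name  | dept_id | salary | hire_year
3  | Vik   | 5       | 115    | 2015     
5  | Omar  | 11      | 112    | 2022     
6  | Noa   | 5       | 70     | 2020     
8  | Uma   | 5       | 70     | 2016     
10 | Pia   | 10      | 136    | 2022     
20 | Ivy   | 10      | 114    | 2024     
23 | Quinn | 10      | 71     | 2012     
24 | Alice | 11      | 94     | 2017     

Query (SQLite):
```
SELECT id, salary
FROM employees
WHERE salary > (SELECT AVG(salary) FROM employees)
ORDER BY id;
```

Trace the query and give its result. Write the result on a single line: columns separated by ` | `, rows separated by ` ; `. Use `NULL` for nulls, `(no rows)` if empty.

3 | 115 ; 5 | 112 ; 10 | 136 ; 20 | 114

Scalar subquery: AVG(salary) over all employees rows = 97.75.
Keep rows where salary > that value.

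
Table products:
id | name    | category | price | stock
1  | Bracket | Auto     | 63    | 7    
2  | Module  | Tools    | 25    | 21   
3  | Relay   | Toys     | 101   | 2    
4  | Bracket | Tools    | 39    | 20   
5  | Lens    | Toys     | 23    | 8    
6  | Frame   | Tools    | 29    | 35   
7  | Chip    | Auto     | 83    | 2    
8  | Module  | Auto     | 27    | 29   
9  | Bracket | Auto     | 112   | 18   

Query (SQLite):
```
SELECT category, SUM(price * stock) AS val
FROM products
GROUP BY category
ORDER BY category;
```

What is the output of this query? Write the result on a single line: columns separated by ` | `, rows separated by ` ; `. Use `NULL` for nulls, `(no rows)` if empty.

Auto | 3406 ; Tools | 2320 ; Toys | 386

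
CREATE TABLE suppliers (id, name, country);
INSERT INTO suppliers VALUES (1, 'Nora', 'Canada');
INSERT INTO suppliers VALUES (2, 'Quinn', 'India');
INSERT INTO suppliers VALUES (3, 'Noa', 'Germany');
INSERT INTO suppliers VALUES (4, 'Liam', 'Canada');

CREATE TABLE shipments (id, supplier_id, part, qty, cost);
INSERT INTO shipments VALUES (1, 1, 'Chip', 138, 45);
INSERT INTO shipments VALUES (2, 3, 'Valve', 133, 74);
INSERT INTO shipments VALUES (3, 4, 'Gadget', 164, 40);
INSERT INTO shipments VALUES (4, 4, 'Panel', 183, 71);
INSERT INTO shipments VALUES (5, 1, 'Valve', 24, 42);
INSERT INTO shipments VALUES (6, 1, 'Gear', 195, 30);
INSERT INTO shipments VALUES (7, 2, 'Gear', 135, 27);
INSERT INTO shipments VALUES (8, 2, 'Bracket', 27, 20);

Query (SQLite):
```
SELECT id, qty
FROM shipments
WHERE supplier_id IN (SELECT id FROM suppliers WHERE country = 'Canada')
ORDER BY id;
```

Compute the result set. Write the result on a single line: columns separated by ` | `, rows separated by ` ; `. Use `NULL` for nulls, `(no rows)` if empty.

1 | 138 ; 3 | 164 ; 4 | 183 ; 5 | 24 ; 6 | 195

Inner query: suppliers.id where country = 'Canada'.
Outer: keep shipments rows whose supplier_id is in that set.
Inner query → {1, 4}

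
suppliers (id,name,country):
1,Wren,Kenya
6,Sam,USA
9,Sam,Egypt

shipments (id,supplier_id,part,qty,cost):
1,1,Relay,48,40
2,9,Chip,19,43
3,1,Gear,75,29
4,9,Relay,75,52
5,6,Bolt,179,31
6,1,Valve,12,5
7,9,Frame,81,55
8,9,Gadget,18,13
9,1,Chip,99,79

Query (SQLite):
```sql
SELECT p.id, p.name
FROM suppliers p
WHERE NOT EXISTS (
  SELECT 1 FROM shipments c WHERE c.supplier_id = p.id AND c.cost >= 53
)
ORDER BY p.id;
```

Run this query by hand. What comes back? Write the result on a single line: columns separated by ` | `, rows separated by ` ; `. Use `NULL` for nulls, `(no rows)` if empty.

For each suppliers row, check whether any shipments with matching supplier_id has cost >= 53.
Keep rows where that is false.

6 | Sam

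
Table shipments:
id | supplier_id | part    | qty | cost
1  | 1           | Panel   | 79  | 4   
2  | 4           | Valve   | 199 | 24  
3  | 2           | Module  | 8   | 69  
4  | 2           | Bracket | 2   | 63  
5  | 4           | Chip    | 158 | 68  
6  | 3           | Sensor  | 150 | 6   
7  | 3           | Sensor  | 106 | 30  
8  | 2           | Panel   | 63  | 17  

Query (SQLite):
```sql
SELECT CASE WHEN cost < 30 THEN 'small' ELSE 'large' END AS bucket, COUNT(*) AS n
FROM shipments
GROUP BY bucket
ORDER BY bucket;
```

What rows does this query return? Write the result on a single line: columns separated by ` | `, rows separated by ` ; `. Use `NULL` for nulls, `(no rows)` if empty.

large | 4 ; small | 4

Bucket rows by cost < 30 → 'small' else 'large'; count each bucket.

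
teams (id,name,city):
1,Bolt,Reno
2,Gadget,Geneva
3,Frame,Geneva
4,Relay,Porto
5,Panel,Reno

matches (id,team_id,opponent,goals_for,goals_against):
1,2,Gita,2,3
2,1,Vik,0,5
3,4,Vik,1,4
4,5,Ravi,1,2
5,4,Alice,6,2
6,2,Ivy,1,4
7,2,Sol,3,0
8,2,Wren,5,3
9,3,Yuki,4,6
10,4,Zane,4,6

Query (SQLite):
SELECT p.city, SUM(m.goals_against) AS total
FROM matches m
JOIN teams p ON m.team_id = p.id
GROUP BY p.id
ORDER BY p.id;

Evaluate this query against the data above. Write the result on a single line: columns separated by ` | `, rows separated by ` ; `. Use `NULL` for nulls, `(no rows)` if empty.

Reno | 5 ; Geneva | 10 ; Geneva | 6 ; Porto | 12 ; Reno | 2

Join each matches row to its teams via team_id.
Group joined rows by teams.id; compute SUM(m.goals_against) per group.
  1: ids {2} → SUM(m.goals_against)=5
  2: ids {1, 6, 7, 8} → SUM(m.goals_against)=10
  3: ids {9} → SUM(m.goals_against)=6
  4: ids {3, 5, 10} → SUM(m.goals_against)=12
  5: ids {4} → SUM(m.goals_against)=2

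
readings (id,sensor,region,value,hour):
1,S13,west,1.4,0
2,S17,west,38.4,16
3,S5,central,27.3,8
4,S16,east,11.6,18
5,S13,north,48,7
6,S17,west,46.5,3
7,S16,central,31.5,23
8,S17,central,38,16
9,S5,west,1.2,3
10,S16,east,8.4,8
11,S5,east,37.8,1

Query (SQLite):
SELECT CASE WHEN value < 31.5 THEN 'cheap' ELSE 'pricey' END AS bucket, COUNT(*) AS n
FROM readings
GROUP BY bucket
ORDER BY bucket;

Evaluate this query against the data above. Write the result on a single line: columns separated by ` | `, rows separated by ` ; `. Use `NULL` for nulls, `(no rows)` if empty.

Bucket rows by value < 31.5 → 'cheap' else 'pricey'; count each bucket.

cheap | 5 ; pricey | 6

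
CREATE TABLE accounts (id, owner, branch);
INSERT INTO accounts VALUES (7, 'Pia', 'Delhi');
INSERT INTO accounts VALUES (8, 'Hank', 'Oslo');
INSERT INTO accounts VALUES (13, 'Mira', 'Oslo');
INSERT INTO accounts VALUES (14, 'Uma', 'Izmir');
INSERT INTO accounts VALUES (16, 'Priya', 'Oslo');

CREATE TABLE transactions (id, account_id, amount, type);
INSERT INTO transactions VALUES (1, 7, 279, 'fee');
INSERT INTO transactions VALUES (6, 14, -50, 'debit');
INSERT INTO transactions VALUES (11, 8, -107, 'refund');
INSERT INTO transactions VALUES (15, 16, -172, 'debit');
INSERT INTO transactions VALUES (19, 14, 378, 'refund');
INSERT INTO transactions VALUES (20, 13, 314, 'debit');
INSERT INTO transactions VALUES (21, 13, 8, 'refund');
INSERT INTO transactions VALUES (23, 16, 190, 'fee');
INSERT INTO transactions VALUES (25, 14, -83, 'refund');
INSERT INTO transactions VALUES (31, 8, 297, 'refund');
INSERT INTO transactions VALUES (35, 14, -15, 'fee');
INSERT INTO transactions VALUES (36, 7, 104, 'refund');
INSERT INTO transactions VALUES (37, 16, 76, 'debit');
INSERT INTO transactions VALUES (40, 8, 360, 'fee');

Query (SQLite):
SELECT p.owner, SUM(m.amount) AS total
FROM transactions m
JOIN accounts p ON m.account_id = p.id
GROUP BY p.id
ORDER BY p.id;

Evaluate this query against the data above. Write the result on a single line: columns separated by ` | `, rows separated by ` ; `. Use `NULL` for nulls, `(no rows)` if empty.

Pia | 383 ; Hank | 550 ; Mira | 322 ; Uma | 230 ; Priya | 94

Join each transactions row to its accounts via account_id.
Group joined rows by accounts.id; compute SUM(m.amount) per group.
  7: ids {1, 36} → SUM(m.amount)=383
  8: ids {11, 31, 40} → SUM(m.amount)=550
  13: ids {20, 21} → SUM(m.amount)=322
  14: ids {6, 19, 25, 35} → SUM(m.amount)=230
  16: ids {15, 23, 37} → SUM(m.amount)=94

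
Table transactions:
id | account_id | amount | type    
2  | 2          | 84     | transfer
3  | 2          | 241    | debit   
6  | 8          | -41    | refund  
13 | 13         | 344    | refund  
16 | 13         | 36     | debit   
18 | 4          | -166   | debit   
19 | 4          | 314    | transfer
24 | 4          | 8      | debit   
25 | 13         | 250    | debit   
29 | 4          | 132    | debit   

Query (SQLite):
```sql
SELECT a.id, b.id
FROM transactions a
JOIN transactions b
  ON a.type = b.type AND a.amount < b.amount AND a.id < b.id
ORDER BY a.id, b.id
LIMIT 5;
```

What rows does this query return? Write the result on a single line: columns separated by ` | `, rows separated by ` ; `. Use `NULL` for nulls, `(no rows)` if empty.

Pairs (a,b) with same type, a.amount < b.amount, a.id < b.id.
type groups: debit:{3,16,18,24,25,29} refund:{6,13} transfer:{2,19}
Ordered by (a.id, b.id); first 5.

2 | 19 ; 3 | 25 ; 6 | 13 ; 16 | 25 ; 16 | 29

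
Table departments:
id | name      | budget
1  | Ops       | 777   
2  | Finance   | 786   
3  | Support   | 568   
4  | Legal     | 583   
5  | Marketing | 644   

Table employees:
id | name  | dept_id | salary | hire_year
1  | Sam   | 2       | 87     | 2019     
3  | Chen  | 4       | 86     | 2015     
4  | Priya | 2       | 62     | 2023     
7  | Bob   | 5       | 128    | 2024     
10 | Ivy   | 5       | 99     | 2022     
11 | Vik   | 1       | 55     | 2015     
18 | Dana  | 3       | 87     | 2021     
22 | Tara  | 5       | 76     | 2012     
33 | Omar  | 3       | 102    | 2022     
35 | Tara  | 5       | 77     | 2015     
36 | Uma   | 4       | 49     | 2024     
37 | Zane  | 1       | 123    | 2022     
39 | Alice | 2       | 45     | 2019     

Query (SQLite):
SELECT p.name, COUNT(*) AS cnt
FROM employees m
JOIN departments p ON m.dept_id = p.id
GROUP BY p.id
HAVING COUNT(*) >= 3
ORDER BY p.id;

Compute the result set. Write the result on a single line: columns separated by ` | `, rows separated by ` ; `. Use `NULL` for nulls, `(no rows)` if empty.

Join each employees row to its departments via dept_id.
Group joined rows by departments.id; compute COUNT(*) per group.
HAVING: keep groups with count ≥ 3.
  1: ids {11, 37} → COUNT(*)=2
  2: ids {1, 4, 39} → COUNT(*)=3
  3: ids {18, 33} → COUNT(*)=2
  4: ids {3, 36} → COUNT(*)=2
  5: ids {7, 10, 22, 35} → COUNT(*)=4

Finance | 3 ; Marketing | 4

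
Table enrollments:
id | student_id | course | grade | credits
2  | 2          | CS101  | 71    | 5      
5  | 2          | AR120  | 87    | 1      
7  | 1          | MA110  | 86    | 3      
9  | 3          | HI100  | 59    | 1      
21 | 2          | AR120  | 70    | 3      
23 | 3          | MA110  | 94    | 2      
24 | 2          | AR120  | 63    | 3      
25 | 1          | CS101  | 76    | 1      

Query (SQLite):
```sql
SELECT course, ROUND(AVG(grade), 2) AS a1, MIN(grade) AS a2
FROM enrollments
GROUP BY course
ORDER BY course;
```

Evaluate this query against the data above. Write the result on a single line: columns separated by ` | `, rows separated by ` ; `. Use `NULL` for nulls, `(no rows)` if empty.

AR120 | 73.33 | 63 ; CS101 | 73.5 | 71 ; HI100 | 59 | 59 ; MA110 | 90 | 86

Group enrollments by course.
Per group compute: ROUND(AVG(grade), 2), MIN(grade).
  AR120: ids {5, 21, 24} → ROUND(AVG(grade), 2)=73.33, MIN(grade)=63
  CS101: ids {2, 25} → ROUND(AVG(grade), 2)=73.5, MIN(grade)=71
  HI100: ids {9} → ROUND(AVG(grade), 2)=59, MIN(grade)=59
  MA110: ids {7, 23} → ROUND(AVG(grade), 2)=90, MIN(grade)=86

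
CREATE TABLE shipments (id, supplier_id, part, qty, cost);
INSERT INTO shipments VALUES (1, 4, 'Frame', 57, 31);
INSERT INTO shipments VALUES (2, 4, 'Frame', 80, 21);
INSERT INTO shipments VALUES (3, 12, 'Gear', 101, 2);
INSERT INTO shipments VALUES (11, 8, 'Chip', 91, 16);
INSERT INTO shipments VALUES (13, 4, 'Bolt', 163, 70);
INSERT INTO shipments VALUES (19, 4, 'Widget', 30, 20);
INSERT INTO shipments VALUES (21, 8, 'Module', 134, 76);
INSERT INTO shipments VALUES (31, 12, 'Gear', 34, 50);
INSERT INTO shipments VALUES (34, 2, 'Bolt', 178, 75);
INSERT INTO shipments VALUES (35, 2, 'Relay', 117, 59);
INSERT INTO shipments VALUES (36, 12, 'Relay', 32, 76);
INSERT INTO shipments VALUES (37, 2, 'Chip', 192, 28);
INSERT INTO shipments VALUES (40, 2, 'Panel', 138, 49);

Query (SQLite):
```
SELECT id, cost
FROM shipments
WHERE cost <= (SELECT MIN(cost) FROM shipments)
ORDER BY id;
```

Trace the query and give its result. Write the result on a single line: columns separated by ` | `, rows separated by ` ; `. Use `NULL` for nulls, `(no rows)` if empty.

3 | 2

Scalar subquery: MIN(cost) over all shipments rows = 2.
Keep rows where cost <= that value.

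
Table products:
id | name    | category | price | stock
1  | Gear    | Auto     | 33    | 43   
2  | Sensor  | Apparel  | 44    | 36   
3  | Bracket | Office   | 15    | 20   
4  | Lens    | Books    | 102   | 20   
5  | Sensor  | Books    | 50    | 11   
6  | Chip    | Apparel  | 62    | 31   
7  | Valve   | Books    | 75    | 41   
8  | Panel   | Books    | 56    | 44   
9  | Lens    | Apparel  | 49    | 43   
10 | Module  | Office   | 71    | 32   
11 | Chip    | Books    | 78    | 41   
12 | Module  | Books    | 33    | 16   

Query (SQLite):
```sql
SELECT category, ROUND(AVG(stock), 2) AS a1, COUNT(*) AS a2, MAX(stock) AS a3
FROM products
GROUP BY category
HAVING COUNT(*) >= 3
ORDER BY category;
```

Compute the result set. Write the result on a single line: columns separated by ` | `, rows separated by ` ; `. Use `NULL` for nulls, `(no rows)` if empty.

Group products by category.
Per group compute: ROUND(AVG(stock), 2), COUNT(*), MAX(stock).
HAVING: drop groups with fewer than 3 rows.
  Apparel: ids {2, 6, 9} → ROUND(AVG(stock), 2)=36.67, COUNT(*)=3, MAX(stock)=43
  Auto: ids {1} → ROUND(AVG(stock), 2)=43, COUNT(*)=1, MAX(stock)=43
  Books: ids {4, 5, 7, 8, 11, 12} → ROUND(AVG(stock), 2)=28.83, COUNT(*)=6, MAX(stock)=44
  Office: ids {3, 10} → ROUND(AVG(stock), 2)=26, COUNT(*)=2, MAX(stock)=32

Apparel | 36.67 | 3 | 43 ; Books | 28.83 | 6 | 44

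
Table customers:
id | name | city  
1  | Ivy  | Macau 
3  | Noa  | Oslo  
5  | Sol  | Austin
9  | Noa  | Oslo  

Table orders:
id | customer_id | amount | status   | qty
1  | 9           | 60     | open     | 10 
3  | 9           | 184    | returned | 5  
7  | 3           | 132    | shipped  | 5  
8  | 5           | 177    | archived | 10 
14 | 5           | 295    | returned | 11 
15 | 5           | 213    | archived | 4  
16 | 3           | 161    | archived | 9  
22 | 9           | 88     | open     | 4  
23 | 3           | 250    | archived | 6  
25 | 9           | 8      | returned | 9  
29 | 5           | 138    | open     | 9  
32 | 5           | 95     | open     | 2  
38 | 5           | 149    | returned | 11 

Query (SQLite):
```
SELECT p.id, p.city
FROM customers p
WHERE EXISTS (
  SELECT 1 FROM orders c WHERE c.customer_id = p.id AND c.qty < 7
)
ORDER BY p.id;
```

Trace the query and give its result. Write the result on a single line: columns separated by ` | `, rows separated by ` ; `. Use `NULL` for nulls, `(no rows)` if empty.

For each customers row, check whether any orders with matching customer_id has qty < 7.
Keep rows where that is true.

3 | Oslo ; 5 | Austin ; 9 | Oslo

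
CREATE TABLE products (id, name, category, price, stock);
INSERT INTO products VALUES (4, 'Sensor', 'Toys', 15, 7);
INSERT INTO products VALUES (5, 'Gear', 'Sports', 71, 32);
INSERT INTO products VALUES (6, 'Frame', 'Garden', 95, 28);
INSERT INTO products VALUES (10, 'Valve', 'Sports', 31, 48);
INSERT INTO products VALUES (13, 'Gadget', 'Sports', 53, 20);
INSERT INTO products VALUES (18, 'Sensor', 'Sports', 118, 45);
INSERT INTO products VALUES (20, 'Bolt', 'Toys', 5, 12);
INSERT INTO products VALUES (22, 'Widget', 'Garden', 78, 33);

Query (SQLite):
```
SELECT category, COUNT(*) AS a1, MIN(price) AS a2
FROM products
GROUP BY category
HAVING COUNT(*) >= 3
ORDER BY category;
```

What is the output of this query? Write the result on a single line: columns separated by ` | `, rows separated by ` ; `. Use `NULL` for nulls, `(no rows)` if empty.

Group products by category.
Per group compute: COUNT(*), MIN(price).
HAVING: drop groups with fewer than 3 rows.
  Garden: ids {6, 22} → COUNT(*)=2, MIN(price)=78
  Sports: ids {5, 10, 13, 18} → COUNT(*)=4, MIN(price)=31
  Toys: ids {4, 20} → COUNT(*)=2, MIN(price)=5

Sports | 4 | 31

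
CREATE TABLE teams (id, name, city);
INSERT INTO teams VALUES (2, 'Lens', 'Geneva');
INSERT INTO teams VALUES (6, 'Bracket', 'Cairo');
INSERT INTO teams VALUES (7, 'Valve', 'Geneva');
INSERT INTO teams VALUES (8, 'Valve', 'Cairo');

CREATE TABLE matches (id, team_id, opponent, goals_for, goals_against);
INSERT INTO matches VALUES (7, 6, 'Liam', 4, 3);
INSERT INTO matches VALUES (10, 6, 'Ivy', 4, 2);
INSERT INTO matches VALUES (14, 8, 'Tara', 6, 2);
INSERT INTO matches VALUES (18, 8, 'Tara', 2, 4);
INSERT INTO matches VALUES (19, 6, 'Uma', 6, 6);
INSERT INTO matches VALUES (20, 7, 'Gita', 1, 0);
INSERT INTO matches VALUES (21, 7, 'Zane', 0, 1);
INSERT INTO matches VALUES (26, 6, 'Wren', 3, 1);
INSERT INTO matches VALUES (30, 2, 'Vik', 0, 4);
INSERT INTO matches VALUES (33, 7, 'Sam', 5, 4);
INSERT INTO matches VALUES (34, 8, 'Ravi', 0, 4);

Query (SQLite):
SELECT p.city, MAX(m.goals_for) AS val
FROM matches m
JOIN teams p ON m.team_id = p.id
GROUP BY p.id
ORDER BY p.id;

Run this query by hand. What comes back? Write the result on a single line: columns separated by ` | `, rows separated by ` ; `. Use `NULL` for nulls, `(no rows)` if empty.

Join each matches row to its teams via team_id.
Group joined rows by teams.id; compute MAX(m.goals_for) per group.
  2: ids {30} → MAX(m.goals_for)=0
  6: ids {7, 10, 19, 26} → MAX(m.goals_for)=6
  7: ids {20, 21, 33} → MAX(m.goals_for)=5
  8: ids {14, 18, 34} → MAX(m.goals_for)=6

Geneva | 0 ; Cairo | 6 ; Geneva | 5 ; Cairo | 6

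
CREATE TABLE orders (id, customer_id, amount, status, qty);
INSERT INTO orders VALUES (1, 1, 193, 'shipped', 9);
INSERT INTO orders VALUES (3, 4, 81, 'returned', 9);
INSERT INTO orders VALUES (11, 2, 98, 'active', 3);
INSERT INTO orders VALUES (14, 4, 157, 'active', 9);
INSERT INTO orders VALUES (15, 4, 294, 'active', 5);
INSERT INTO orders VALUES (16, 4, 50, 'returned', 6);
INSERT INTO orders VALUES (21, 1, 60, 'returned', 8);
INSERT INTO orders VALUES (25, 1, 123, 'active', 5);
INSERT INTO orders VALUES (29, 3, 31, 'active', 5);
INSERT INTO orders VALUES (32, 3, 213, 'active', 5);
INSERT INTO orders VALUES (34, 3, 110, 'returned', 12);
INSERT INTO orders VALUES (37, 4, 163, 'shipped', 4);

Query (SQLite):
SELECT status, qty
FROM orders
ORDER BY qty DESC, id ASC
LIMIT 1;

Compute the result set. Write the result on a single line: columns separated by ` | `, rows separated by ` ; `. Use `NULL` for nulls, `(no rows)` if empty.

Sort by qty desc, tiebreak id asc: (12, id=34), (9, id=1), (9, id=3), (9, id=14) …. Take first 1.

returned | 12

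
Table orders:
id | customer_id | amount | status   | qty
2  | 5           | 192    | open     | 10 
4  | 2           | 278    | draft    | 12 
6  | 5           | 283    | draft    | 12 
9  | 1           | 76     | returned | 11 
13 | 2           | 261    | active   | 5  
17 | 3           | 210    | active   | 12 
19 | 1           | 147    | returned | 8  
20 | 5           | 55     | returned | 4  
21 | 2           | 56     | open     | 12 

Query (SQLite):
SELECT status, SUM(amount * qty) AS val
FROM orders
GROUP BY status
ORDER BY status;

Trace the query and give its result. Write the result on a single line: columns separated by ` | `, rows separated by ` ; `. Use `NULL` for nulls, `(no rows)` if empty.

active | 3825 ; draft | 6732 ; open | 2592 ; returned | 2232

For each row compute amount * qty.
Group by status; take SUM of the expression per group.
  active: ids {13, 17} → SUM(amount * qty)=3825
  draft: ids {4, 6} → SUM(amount * qty)=6732
  open: ids {2, 21} → SUM(amount * qty)=2592
  returned: ids {9, 19, 20} → SUM(amount * qty)=2232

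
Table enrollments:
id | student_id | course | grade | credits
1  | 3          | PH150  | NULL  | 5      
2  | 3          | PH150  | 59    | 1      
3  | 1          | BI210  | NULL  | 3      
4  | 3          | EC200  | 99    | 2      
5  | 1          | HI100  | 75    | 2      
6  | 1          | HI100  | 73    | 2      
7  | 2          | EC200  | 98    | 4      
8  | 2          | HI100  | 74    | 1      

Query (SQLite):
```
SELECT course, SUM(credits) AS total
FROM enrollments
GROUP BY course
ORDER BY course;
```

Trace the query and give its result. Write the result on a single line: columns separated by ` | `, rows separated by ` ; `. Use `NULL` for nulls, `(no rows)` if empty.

Partition enrollments by course; compute SUM(credits) within each group.
  BI210: ids {3} → SUM(credits)=3
  EC200: ids {4, 7} → SUM(credits)=6
  HI100: ids {5, 6, 8} → SUM(credits)=5
  PH150: ids {1, 2} → SUM(credits)=6

BI210 | 3 ; EC200 | 6 ; HI100 | 5 ; PH150 | 6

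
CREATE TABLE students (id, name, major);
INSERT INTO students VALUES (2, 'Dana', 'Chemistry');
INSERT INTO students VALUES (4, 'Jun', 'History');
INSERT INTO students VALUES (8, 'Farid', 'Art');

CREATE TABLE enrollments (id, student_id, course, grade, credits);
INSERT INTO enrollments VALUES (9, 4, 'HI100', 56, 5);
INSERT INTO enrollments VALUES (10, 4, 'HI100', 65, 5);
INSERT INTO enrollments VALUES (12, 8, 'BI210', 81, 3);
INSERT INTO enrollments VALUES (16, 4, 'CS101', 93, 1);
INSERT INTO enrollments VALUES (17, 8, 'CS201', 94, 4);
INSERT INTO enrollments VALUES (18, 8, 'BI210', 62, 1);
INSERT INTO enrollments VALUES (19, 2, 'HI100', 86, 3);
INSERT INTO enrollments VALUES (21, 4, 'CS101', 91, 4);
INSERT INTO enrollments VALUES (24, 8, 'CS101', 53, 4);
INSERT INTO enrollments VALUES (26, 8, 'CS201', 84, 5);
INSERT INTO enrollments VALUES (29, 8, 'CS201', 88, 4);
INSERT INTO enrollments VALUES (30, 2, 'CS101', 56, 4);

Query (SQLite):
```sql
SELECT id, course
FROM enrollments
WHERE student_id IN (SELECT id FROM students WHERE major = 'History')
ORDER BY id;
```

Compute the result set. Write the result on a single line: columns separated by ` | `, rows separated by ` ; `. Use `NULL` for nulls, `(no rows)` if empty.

9 | HI100 ; 10 | HI100 ; 16 | CS101 ; 21 | CS101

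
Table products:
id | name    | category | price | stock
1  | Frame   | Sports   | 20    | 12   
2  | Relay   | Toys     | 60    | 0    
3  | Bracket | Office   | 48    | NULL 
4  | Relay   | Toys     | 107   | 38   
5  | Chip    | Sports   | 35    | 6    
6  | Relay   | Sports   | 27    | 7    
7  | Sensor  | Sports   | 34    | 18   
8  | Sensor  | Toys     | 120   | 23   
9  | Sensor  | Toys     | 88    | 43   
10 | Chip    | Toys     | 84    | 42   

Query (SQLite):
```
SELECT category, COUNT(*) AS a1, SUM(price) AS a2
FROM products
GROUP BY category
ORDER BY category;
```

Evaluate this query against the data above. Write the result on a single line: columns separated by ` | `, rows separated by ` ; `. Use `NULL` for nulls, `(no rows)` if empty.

Office | 1 | 48 ; Sports | 4 | 116 ; Toys | 5 | 459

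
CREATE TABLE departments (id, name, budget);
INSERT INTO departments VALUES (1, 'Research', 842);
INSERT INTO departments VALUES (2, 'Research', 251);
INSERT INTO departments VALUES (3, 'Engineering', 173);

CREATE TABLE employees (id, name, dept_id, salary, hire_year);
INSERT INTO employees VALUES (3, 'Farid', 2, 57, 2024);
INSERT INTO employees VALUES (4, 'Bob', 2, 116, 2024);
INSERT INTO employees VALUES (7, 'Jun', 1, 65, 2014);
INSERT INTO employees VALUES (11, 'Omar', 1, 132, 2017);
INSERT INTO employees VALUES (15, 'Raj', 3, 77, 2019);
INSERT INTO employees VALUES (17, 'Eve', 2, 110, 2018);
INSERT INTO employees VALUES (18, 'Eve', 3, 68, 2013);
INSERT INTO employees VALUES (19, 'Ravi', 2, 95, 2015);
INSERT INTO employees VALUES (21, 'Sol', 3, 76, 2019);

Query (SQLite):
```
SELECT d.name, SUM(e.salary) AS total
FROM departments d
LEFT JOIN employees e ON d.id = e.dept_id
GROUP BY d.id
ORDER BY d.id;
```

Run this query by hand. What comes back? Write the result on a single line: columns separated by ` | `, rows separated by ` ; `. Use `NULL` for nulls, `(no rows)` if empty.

LEFT JOIN keeps every departments row; unmatched ones get NULL for employees columns.
Group by departments.id and compute SUM(e.salary). SUM over an all-NULL group is NULL.
  1: ids {7, 11} → SUM(e.salary)=197
  2: ids {3, 4, 17, 19} → SUM(e.salary)=378
  3: ids {15, 18, 21} → SUM(e.salary)=221

Research | 197 ; Research | 378 ; Engineering | 221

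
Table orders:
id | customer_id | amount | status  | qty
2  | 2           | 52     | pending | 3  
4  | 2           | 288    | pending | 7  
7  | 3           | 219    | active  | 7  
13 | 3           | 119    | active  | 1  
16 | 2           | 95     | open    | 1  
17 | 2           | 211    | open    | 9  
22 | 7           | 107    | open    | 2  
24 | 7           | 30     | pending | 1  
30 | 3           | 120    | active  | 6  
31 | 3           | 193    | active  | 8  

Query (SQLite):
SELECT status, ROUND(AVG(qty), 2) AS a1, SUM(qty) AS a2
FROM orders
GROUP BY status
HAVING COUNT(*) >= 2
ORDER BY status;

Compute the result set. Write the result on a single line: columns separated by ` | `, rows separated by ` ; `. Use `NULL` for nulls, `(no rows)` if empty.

active | 5.5 | 22 ; open | 4 | 12 ; pending | 3.67 | 11

Group orders by status.
Per group compute: ROUND(AVG(qty), 2), SUM(qty).
HAVING: drop groups with fewer than 2 rows.
  active: ids {7, 13, 30, 31} → ROUND(AVG(qty), 2)=5.5, SUM(qty)=22
  open: ids {16, 17, 22} → ROUND(AVG(qty), 2)=4, SUM(qty)=12
  pending: ids {2, 4, 24} → ROUND(AVG(qty), 2)=3.67, SUM(qty)=11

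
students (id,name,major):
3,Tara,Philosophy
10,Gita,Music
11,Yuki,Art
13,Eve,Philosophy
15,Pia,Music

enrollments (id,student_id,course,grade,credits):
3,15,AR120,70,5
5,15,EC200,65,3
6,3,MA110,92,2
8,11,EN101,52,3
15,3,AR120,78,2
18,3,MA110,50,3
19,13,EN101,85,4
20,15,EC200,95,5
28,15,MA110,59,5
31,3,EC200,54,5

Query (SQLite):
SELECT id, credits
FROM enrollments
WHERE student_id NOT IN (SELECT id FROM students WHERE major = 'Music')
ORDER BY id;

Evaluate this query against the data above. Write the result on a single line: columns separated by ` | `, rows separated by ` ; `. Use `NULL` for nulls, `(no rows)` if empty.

Inner query: students.id where major = 'Music'.
Outer: keep enrollments rows whose student_id is not in that set.
Inner query → {10, 15}

6 | 2 ; 8 | 3 ; 15 | 2 ; 18 | 3 ; 19 | 4 ; 31 | 5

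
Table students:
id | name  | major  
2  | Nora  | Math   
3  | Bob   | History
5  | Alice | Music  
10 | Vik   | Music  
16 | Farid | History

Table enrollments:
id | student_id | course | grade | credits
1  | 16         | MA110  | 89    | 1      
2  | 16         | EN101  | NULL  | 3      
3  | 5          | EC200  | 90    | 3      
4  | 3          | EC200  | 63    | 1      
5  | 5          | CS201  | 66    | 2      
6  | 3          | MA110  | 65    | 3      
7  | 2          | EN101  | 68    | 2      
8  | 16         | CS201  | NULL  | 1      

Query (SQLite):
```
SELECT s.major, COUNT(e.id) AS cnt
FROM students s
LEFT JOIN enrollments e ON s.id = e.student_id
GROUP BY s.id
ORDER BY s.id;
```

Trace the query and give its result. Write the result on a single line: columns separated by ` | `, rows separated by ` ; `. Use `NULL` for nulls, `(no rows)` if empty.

Math | 1 ; History | 2 ; Music | 2 ; Music | 0 ; History | 3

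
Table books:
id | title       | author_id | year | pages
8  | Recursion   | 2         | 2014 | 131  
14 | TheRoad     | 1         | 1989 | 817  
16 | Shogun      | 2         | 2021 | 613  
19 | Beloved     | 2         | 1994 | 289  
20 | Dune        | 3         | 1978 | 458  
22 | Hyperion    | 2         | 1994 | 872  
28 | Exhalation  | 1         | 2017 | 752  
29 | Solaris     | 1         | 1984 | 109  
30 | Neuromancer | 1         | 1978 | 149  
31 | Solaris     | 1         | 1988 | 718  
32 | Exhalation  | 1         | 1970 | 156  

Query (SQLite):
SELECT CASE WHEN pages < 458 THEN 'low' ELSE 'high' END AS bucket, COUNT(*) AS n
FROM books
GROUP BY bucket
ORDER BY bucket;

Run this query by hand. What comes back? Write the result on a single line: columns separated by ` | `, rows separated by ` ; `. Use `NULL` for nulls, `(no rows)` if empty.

high | 6 ; low | 5

Bucket rows by pages < 458 → 'low' else 'high'; count each bucket.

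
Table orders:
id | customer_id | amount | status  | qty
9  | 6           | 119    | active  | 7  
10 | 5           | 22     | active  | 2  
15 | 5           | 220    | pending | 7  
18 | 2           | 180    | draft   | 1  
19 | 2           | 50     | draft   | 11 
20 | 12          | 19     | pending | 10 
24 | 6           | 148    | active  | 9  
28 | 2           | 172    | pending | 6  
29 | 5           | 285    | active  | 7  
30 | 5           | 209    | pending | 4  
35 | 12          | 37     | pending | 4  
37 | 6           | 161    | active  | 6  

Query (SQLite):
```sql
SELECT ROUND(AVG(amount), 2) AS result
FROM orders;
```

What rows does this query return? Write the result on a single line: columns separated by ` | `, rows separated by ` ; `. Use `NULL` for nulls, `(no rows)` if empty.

All amount values: [119, 22, 220, 180, 50, 19, 148, 172, 285, 209, 37, 161].
AVG = 1622 / 12 (rounded to 2 dp).

135.17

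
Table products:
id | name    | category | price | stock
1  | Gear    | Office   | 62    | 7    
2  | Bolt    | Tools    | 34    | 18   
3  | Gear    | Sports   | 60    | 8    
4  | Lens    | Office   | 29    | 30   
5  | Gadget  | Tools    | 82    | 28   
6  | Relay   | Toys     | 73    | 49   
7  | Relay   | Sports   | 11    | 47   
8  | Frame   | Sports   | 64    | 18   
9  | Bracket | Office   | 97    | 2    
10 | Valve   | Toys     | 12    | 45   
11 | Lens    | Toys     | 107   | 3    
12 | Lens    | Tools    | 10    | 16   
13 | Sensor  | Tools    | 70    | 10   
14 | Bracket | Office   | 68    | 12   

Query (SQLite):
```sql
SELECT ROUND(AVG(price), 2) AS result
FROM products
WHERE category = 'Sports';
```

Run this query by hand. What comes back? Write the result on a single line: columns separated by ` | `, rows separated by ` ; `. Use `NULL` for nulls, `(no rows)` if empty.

45

Rows where category='Sports' → price values: [60, 11, 64].
AVG = 135 / 3 (rounded to 2 dp).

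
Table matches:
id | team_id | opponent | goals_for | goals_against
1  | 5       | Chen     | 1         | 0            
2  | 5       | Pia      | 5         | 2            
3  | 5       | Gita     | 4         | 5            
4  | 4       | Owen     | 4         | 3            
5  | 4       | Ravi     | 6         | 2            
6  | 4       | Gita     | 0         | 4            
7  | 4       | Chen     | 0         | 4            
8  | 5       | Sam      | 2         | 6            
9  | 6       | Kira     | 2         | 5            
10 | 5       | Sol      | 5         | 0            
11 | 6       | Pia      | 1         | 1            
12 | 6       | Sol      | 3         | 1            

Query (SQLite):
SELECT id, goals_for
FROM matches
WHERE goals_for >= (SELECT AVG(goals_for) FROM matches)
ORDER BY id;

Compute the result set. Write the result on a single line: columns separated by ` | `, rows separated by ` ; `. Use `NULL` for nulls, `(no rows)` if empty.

Scalar subquery: AVG(goals_for) over all matches rows = 2.75.
Keep rows where goals_for >= that value.

2 | 5 ; 3 | 4 ; 4 | 4 ; 5 | 6 ; 10 | 5 ; 12 | 3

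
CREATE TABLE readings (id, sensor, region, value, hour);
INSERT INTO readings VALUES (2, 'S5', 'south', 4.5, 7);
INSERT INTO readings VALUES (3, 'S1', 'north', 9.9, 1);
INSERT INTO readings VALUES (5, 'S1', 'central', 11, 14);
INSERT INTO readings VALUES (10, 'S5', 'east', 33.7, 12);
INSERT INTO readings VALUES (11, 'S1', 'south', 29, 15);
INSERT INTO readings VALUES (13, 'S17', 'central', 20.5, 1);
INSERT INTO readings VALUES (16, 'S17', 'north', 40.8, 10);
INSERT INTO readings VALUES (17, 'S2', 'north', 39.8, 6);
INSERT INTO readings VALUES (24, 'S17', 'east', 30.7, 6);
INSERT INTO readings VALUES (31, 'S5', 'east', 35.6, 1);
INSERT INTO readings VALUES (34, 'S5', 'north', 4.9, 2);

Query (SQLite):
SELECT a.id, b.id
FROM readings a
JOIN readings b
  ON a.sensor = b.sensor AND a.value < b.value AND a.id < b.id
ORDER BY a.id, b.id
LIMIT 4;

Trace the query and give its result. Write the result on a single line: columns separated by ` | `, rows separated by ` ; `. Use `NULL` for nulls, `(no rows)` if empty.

Pairs (a,b) with same sensor, a.value < b.value, a.id < b.id.
sensor groups: S1:{3,5,11} S17:{13,16,24} S2:{17} S5:{2,10,31,34}
Ordered by (a.id, b.id); first 4.

2 | 10 ; 2 | 31 ; 2 | 34 ; 3 | 5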